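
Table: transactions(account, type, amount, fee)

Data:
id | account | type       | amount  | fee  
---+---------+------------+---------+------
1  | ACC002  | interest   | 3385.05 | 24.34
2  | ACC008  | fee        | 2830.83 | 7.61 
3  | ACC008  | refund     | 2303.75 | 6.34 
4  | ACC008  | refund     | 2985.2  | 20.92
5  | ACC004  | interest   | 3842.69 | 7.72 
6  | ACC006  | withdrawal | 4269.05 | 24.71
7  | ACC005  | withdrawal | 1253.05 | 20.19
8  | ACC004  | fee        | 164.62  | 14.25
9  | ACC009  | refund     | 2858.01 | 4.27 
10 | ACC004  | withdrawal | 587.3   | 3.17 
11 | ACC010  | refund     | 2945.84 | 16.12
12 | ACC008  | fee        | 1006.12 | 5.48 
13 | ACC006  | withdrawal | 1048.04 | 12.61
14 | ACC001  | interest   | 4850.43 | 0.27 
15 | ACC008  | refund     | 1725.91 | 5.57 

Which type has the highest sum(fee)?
SELECT type, SUM(fee) as val
FROM transactions
GROUP BY type
ORDER BY val DESC
LIMIT 1

Result: withdrawal with sum(fee) = 60.68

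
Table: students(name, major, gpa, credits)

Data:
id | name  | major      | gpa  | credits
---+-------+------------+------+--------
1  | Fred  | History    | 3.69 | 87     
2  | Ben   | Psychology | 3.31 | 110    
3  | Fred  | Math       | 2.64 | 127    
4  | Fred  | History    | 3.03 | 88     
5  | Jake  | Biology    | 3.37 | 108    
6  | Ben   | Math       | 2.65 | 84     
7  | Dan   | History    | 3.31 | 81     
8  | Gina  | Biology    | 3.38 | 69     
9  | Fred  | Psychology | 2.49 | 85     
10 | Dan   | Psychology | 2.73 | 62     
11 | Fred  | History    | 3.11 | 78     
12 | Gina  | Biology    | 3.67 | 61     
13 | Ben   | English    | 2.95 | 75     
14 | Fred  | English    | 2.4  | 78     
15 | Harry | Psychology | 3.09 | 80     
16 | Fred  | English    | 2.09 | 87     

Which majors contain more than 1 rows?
SELECT major, COUNT(*) as cnt
FROM students
GROUP BY major
HAVING COUNT(*) > 1

Result:
  Biology: 3
  English: 3
  History: 4
  Math: 2
  Psychology: 4

Note: HAVING filters groups after aggregation, WHERE filters rows before.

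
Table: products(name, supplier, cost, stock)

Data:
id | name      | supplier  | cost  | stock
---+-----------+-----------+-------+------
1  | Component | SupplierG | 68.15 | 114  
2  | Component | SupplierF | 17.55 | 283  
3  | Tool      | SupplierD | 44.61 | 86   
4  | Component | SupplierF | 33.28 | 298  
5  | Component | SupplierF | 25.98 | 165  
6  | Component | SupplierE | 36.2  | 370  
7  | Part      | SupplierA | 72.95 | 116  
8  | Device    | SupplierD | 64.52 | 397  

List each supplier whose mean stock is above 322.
SELECT supplier, AVG(stock)
FROM products
GROUP BY supplier
HAVING AVG(stock) > 322

Result:
  SupplierE: avg=370.00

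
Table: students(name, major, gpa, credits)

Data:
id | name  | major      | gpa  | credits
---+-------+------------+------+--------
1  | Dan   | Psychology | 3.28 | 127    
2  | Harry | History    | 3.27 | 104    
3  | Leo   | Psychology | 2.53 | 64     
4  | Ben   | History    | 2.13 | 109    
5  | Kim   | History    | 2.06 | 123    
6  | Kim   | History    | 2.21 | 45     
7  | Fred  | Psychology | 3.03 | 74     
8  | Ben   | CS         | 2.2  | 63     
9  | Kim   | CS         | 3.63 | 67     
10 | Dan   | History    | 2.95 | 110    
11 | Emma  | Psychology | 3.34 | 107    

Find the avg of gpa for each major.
SELECT major, AVG(gpa) as result
FROM students
GROUP BY major

Result:
  CS: 2.92
  History: 2.52
  Psychology: 3.05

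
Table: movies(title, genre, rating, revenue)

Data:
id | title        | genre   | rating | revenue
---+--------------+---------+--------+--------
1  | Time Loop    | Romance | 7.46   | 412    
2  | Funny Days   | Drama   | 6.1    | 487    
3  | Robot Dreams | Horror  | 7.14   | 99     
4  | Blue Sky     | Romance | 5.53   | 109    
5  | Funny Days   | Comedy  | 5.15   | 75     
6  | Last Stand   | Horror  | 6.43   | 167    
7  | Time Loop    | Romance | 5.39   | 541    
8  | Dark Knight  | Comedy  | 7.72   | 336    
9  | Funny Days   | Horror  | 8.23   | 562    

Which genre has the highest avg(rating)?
SELECT genre, AVG(rating) as val
FROM movies
GROUP BY genre
ORDER BY val DESC
LIMIT 1

Result: Horror with avg(rating) = 7.27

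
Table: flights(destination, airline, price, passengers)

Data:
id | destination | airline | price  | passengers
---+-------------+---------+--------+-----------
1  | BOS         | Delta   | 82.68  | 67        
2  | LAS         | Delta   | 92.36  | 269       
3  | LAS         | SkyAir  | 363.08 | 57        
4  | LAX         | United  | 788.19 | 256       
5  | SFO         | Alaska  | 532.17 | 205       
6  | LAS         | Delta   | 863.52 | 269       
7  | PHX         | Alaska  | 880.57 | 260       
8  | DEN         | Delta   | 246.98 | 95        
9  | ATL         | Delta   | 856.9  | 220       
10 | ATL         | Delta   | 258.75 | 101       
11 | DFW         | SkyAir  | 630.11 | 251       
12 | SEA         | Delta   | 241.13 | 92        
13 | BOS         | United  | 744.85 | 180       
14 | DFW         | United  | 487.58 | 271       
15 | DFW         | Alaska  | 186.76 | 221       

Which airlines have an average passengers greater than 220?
SELECT airline, AVG(passengers)
FROM flights
GROUP BY airline
HAVING AVG(passengers) > 220

Result:
  Alaska: avg=228.67
  United: avg=235.67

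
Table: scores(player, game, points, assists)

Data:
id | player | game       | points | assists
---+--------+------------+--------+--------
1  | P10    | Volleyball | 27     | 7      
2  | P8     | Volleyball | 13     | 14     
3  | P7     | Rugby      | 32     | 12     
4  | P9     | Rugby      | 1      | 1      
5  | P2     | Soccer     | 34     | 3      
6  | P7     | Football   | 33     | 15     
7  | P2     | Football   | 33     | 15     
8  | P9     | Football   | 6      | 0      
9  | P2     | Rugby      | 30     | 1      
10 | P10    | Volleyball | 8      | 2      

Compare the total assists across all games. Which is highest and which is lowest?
SELECT game, SUM(assists)
FROM scores
GROUP BY game
ORDER BY SUM(assists)

All groups:
  Soccer: 3
  Rugby: 14
  Volleyball: 23
  Football: 30

Highest: Football (30)
Lowest: Soccer (3)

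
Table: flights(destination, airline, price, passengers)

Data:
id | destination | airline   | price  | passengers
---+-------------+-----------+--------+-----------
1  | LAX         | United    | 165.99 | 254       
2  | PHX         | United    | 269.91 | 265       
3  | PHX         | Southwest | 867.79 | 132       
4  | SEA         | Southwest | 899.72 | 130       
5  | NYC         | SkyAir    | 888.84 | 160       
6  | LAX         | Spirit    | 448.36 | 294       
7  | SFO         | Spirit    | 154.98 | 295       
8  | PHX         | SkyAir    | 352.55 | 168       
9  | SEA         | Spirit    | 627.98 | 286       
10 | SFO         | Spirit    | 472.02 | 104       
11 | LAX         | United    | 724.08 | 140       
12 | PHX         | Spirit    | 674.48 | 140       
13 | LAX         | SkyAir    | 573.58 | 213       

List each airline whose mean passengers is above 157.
SELECT airline, AVG(passengers)
FROM flights
GROUP BY airline
HAVING AVG(passengers) > 157

Result:
  SkyAir: avg=180.33
  Spirit: avg=223.80
  United: avg=219.67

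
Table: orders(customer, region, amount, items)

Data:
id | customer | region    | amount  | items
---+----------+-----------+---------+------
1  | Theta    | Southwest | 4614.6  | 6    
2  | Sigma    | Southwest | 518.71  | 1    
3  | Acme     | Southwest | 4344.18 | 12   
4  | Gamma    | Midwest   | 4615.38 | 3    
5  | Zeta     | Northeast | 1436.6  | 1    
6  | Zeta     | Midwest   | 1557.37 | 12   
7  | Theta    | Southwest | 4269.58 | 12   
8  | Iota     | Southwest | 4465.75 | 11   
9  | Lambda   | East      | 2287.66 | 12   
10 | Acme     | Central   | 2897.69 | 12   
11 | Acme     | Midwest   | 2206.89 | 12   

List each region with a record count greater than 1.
SELECT region, COUNT(*) as cnt
FROM orders
GROUP BY region
HAVING COUNT(*) > 1

Result:
  Midwest: 3
  Southwest: 5

Note: HAVING filters groups after aggregation, WHERE filters rows before.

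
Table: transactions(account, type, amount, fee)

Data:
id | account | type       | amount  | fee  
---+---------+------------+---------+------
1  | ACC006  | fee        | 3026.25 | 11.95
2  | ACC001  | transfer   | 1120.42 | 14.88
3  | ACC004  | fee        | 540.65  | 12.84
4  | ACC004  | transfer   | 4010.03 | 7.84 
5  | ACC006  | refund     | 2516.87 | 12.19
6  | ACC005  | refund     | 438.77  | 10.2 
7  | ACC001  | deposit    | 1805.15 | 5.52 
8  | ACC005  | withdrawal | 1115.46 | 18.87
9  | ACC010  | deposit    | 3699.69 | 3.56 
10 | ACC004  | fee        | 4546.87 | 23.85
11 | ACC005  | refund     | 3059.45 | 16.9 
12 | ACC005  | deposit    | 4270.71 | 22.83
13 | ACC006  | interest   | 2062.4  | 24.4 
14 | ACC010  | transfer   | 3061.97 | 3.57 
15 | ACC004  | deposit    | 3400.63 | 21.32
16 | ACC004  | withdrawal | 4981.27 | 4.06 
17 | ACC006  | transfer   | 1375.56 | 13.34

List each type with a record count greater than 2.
SELECT type, COUNT(*) as cnt
FROM transactions
GROUP BY type
HAVING COUNT(*) > 2

Result:
  deposit: 4
  fee: 3
  refund: 3
  transfer: 4

Note: HAVING filters groups after aggregation, WHERE filters rows before.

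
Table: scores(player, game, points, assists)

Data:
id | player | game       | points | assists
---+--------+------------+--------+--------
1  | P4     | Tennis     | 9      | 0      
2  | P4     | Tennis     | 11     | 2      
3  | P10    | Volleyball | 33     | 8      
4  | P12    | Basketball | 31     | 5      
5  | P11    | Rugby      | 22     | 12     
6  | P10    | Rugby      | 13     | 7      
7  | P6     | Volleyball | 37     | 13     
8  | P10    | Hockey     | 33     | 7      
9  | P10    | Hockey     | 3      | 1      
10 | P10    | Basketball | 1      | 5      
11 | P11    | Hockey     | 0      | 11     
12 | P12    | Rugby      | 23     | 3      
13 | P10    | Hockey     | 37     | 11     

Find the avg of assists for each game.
SELECT game, AVG(assists) as result
FROM scores
GROUP BY game

Result:
  Basketball: 5.00
  Hockey: 7.50
  Rugby: 7.33
  Tennis: 1.00
  Volleyball: 10.50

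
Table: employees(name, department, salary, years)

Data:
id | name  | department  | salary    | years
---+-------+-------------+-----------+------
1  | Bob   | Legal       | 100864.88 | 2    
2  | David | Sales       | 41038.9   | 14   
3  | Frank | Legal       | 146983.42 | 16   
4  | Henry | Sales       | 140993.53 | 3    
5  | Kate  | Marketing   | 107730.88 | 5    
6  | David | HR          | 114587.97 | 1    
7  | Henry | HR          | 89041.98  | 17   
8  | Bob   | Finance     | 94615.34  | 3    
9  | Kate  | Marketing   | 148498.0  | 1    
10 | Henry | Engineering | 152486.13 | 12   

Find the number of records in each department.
SELECT department, COUNT(*) as count
FROM employees
GROUP BY department

Result:
  Engineering: 1
  Finance: 1
  HR: 2
  Legal: 2
  Marketing: 2
  Sales: 2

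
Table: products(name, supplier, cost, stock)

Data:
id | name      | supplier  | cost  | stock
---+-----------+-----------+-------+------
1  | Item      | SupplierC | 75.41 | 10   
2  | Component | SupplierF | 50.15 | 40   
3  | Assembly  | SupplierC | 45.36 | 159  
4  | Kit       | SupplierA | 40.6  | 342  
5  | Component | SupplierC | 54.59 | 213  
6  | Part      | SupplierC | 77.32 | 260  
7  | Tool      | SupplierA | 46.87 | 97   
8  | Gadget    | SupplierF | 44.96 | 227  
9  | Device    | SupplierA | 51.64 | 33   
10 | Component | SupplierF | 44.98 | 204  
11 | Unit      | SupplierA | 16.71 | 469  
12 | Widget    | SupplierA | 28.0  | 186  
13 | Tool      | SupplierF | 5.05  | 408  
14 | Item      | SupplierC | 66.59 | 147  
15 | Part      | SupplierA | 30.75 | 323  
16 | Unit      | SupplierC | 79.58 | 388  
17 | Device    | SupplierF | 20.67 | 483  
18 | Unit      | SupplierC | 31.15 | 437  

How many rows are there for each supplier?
SELECT supplier, COUNT(*) as count
FROM products
GROUP BY supplier

Result:
  SupplierA: 6
  SupplierC: 7
  SupplierF: 5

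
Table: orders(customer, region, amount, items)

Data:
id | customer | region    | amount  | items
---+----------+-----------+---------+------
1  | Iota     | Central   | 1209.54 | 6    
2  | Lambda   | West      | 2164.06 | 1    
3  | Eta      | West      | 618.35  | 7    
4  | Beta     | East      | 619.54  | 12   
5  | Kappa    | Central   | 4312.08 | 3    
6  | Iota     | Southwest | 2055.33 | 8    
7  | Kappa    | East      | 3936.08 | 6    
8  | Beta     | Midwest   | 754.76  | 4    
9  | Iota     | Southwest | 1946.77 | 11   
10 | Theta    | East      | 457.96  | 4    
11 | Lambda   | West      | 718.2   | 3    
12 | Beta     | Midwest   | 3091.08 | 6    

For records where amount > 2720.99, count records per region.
SELECT region, COUNT(*)
FROM orders
WHERE amount > 2720.99
GROUP BY region

Note: WHERE filters rows before grouping.

Result:
  Central: 1
  East: 1
  Midwest: 1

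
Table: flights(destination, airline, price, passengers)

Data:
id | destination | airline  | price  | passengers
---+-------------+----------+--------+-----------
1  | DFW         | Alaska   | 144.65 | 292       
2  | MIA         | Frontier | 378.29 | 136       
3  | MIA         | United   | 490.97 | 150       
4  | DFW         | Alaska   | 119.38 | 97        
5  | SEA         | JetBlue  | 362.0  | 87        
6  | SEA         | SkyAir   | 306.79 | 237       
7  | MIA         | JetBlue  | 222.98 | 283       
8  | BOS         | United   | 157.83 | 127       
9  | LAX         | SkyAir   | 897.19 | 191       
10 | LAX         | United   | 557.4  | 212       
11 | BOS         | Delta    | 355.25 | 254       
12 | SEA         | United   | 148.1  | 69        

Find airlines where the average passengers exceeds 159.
SELECT airline, AVG(passengers)
FROM flights
GROUP BY airline
HAVING AVG(passengers) > 159

Result:
  Alaska: avg=194.50
  Delta: avg=254.00
  JetBlue: avg=185.00
  SkyAir: avg=214.00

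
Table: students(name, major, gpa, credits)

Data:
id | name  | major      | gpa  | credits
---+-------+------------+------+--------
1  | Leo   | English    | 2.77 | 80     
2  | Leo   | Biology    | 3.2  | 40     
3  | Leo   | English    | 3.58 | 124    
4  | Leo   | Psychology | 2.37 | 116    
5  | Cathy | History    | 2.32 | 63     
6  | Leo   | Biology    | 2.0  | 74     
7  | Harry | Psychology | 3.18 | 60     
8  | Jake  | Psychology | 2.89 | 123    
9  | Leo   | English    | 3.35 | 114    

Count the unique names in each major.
SELECT major, COUNT(DISTINCT name)
FROM students
GROUP BY major

Result:
  Biology: 1 distinct
  English: 1 distinct
  History: 1 distinct
  Psychology: 3 distinct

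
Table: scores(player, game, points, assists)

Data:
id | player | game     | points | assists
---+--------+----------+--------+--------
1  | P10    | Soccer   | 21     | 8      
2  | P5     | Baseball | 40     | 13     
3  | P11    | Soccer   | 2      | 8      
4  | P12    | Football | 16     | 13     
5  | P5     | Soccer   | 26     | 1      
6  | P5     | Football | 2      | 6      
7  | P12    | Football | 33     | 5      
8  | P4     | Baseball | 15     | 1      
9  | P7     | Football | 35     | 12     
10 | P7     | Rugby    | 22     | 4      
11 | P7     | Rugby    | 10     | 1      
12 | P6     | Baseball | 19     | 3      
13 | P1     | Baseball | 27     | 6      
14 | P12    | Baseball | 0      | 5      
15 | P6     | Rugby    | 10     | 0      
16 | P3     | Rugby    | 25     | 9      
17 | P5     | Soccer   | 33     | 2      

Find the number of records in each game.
SELECT game, COUNT(*) as count
FROM scores
GROUP BY game

Result:
  Baseball: 5
  Football: 4
  Rugby: 4
  Soccer: 4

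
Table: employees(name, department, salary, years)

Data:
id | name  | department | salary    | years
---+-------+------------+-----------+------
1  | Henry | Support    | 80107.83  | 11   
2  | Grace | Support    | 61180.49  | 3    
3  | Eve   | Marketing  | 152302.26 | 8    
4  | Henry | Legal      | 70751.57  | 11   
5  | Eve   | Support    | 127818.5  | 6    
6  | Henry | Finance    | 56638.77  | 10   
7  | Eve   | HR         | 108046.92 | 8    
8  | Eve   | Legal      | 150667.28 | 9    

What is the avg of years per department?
SELECT department, AVG(years) as result
FROM employees
GROUP BY department

Result:
  Finance: 10.00
  HR: 8.00
  Legal: 10.00
  Marketing: 8.00
  Support: 6.67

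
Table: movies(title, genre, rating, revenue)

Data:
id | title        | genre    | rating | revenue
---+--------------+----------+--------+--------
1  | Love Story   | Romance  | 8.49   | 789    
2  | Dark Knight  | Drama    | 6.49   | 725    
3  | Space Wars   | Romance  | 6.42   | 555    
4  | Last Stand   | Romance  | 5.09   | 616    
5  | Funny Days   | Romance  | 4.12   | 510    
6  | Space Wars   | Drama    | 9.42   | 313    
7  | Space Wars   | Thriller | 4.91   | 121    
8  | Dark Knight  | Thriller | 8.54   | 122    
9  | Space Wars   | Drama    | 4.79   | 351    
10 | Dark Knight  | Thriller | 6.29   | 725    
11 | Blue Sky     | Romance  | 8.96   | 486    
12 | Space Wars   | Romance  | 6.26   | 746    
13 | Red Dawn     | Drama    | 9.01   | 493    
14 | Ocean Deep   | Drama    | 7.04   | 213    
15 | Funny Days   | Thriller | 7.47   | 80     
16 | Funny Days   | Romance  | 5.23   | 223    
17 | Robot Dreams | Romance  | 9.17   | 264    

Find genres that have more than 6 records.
SELECT genre, COUNT(*) as cnt
FROM movies
GROUP BY genre
HAVING COUNT(*) > 6

Result:
  Romance: 8

Note: HAVING filters groups after aggregation, WHERE filters rows before.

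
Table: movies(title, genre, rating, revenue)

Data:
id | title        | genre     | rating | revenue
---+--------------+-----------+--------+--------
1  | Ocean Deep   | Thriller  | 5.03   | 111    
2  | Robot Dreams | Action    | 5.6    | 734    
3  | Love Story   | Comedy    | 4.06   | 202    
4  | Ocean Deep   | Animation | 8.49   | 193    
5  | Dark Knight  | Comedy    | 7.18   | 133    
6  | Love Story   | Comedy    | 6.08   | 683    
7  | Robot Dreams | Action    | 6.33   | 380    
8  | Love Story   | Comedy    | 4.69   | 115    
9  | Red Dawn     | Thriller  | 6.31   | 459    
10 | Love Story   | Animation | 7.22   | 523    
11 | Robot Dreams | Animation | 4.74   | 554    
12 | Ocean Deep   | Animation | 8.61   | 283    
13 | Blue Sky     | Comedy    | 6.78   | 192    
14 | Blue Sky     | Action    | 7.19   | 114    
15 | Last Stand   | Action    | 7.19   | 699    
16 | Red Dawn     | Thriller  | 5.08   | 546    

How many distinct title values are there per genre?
SELECT genre, COUNT(DISTINCT title)
FROM movies
GROUP BY genre

Result:
  Action: 3 distinct
  Animation: 3 distinct
  Comedy: 3 distinct
  Thriller: 2 distinct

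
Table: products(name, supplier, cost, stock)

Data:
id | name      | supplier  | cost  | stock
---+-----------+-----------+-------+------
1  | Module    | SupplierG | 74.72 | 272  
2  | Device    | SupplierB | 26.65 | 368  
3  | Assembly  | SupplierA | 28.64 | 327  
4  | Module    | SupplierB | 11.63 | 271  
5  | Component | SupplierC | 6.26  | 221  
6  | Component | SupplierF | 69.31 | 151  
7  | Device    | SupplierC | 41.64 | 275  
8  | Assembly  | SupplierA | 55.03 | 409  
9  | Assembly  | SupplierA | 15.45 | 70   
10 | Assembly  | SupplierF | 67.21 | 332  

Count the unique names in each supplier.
SELECT supplier, COUNT(DISTINCT name)
FROM products
GROUP BY supplier

Result:
  SupplierA: 1 distinct
  SupplierB: 2 distinct
  SupplierC: 2 distinct
  SupplierF: 2 distinct
  SupplierG: 1 distinct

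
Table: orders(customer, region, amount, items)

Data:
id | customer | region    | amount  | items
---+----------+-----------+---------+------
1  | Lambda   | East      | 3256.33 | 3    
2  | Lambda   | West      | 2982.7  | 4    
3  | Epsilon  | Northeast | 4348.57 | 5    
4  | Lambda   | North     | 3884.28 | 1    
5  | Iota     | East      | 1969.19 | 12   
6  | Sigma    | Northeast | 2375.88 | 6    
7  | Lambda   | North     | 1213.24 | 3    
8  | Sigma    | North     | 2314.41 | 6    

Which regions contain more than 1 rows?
SELECT region, COUNT(*) as cnt
FROM orders
GROUP BY region
HAVING COUNT(*) > 1

Result:
  East: 2
  North: 3
  Northeast: 2

Note: HAVING filters groups after aggregation, WHERE filters rows before.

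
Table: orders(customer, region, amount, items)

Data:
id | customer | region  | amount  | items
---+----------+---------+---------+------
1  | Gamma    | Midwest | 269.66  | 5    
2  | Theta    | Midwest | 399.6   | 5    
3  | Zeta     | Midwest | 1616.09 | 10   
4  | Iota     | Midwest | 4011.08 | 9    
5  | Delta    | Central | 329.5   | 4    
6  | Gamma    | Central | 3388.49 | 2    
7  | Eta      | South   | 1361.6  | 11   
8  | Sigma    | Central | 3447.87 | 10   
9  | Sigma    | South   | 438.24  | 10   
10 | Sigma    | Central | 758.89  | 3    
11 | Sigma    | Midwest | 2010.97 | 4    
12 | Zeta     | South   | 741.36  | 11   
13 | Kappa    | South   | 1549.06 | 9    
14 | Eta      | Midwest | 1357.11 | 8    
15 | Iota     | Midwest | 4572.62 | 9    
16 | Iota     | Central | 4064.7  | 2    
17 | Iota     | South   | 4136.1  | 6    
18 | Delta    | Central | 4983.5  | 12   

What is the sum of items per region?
SELECT region, SUM(items) as result
FROM orders
GROUP BY region

Result:
  Central: 33
  Midwest: 50
  South: 47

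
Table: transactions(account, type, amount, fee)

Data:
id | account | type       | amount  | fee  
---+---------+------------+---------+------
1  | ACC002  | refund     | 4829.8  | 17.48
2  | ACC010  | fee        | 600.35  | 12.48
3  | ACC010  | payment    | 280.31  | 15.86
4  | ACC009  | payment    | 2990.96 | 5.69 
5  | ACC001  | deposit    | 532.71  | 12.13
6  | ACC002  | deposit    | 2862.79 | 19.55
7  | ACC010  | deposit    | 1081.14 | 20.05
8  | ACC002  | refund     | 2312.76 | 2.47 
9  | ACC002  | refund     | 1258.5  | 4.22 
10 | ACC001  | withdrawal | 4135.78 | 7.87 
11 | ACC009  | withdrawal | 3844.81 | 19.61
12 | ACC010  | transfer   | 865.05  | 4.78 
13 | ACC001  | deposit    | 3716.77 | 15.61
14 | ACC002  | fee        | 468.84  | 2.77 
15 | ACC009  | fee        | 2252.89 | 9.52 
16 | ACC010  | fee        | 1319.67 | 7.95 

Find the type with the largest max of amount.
SELECT type, MAX(amount) as val
FROM transactions
GROUP BY type
ORDER BY val DESC
LIMIT 1

Result: refund with max(amount) = 4829.80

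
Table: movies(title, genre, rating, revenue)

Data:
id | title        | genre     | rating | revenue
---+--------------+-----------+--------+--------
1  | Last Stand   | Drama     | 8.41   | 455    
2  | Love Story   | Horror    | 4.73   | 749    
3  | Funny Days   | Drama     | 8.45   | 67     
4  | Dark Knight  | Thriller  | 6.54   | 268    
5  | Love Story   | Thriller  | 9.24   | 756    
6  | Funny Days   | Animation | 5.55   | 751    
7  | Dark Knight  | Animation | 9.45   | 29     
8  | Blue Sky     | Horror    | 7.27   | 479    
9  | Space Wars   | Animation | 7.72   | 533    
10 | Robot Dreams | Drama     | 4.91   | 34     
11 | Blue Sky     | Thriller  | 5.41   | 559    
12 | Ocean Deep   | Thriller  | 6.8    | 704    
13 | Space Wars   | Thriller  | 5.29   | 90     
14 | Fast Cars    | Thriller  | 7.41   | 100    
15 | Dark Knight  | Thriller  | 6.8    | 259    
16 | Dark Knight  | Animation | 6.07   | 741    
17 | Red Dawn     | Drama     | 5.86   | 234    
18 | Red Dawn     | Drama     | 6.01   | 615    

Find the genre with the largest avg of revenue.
SELECT genre, AVG(revenue) as val
FROM movies
GROUP BY genre
ORDER BY val DESC
LIMIT 1

Result: Horror with avg(revenue) = 614.00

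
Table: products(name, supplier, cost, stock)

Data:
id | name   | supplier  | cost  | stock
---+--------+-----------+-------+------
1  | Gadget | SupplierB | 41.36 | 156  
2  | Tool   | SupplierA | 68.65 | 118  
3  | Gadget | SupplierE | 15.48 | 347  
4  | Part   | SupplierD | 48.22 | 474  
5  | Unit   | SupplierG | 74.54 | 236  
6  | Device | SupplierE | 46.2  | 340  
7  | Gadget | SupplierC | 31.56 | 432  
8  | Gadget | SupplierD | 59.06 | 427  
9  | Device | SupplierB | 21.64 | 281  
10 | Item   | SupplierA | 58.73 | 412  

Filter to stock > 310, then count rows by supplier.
SELECT supplier, COUNT(*)
FROM products
WHERE stock > 310
GROUP BY supplier

Note: WHERE filters rows before grouping.

Result:
  SupplierA: 1
  SupplierC: 1
  SupplierD: 2
  SupplierE: 2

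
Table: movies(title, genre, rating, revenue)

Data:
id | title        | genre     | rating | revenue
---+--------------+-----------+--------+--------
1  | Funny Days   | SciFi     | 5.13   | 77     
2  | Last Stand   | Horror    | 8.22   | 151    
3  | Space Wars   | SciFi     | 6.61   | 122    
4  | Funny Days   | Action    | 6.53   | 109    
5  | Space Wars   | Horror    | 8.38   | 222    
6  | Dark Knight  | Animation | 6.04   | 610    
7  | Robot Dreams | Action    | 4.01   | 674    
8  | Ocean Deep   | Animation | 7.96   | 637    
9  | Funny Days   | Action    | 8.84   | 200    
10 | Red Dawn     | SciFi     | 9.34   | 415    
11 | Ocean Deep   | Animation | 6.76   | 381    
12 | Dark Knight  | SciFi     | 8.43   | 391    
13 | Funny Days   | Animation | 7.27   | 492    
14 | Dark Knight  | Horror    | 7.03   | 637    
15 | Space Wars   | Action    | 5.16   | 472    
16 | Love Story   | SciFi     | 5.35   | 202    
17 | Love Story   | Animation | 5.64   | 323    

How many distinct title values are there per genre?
SELECT genre, COUNT(DISTINCT title)
FROM movies
GROUP BY genre

Result:
  Action: 3 distinct
  Animation: 4 distinct
  Horror: 3 distinct
  SciFi: 5 distinct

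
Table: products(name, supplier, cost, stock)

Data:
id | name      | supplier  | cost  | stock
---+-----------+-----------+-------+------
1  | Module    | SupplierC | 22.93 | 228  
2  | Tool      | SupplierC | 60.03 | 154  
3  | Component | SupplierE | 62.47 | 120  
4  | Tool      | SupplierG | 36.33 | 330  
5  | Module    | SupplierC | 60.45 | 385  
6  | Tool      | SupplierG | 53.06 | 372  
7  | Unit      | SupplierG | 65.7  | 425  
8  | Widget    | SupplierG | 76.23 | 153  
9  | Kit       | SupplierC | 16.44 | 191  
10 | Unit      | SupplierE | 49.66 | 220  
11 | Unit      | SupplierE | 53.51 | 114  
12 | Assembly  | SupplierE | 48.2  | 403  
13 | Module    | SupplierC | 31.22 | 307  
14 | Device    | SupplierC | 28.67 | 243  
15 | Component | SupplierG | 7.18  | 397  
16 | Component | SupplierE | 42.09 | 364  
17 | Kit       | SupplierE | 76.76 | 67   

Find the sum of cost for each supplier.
SELECT supplier, SUM(cost) as result
FROM products
GROUP BY supplier

Result:
  SupplierC: 219.74
  SupplierE: 332.69
  SupplierG: 238.50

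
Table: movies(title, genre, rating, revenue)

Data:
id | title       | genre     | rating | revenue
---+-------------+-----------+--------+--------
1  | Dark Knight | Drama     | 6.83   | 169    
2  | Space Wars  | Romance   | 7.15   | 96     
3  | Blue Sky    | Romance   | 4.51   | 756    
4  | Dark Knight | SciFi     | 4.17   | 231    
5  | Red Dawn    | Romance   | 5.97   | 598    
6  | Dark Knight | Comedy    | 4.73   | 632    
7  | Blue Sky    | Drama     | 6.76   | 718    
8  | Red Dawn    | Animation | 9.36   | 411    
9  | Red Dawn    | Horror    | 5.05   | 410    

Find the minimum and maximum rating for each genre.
SELECT genre, MIN(rating), MAX(rating)
FROM movies
GROUP BY genre

Result:
  Animation: min=9.36, max=9.36
  Comedy: min=4.73, max=4.73
  Drama: min=6.76, max=6.83
  Horror: min=5.05, max=5.05
  Romance: min=4.51, max=7.15
  SciFi: min=4.17, max=4.17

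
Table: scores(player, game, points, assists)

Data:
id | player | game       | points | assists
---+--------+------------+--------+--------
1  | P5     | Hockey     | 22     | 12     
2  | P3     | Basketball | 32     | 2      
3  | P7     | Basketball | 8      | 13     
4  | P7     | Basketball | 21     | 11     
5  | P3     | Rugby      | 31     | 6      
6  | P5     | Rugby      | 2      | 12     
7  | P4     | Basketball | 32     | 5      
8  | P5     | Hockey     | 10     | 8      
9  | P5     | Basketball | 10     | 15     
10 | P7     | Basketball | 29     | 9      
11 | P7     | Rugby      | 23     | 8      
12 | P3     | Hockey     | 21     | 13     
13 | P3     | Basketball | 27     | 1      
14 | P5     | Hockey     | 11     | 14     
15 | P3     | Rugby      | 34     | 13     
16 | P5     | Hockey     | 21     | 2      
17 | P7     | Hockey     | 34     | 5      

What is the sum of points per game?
SELECT game, SUM(points) as result
FROM scores
GROUP BY game

Result:
  Basketball: 159
  Hockey: 119
  Rugby: 90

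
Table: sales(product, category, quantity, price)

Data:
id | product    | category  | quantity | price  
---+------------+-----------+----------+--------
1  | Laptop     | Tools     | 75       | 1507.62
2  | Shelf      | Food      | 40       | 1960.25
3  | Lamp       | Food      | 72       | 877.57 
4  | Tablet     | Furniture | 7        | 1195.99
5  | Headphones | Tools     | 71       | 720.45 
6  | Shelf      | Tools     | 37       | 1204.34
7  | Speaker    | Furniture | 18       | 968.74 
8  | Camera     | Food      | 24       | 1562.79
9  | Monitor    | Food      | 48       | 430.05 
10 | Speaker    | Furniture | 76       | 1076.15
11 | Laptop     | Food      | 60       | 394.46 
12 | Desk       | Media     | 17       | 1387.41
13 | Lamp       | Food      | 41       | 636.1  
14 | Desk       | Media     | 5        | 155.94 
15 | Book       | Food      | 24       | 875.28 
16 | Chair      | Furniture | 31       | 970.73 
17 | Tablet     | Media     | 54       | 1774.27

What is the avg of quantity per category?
SELECT category, AVG(quantity) as result
FROM sales
GROUP BY category

Result:
  Food: 44.14
  Furniture: 33.00
  Media: 25.33
  Tools: 61.00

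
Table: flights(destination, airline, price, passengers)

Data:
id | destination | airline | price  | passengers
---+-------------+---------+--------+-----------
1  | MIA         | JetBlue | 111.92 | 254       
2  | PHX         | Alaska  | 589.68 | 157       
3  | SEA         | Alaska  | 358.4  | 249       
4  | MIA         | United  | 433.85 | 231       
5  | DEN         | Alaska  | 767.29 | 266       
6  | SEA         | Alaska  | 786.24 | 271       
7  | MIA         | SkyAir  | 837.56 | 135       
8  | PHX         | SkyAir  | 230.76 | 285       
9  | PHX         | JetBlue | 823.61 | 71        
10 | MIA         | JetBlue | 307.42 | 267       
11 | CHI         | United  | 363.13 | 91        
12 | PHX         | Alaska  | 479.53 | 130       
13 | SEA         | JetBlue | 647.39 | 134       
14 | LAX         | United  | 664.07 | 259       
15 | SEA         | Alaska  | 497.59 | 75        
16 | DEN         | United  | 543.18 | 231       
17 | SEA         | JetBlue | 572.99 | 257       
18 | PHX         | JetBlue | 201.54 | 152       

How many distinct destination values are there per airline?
SELECT airline, COUNT(DISTINCT destination)
FROM flights
GROUP BY airline

Result:
  Alaska: 3 distinct
  JetBlue: 3 distinct
  SkyAir: 2 distinct
  United: 4 distinct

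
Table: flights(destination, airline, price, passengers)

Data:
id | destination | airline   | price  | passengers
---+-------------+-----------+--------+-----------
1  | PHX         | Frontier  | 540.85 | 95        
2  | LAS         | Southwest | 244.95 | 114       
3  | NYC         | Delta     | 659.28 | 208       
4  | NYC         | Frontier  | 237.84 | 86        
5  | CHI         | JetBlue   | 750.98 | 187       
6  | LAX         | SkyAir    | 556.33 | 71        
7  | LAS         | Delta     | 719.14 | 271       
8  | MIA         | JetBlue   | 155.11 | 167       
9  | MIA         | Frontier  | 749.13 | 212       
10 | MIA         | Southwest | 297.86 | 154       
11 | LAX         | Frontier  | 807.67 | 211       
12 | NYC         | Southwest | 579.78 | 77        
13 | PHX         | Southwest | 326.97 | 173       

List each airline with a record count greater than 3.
SELECT airline, COUNT(*) as cnt
FROM flights
GROUP BY airline
HAVING COUNT(*) > 3

Result:
  Frontier: 4
  Southwest: 4

Note: HAVING filters groups after aggregation, WHERE filters rows before.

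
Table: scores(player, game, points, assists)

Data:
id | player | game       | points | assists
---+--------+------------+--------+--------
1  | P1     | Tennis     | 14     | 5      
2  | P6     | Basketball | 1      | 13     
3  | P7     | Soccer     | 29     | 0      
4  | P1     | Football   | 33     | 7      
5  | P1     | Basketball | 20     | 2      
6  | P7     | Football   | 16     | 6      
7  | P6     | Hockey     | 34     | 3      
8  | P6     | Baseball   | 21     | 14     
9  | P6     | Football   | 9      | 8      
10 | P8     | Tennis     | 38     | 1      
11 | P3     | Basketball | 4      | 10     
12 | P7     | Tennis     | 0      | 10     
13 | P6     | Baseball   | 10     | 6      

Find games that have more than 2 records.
SELECT game, COUNT(*) as cnt
FROM scores
GROUP BY game
HAVING COUNT(*) > 2

Result:
  Basketball: 3
  Football: 3
  Tennis: 3

Note: HAVING filters groups after aggregation, WHERE filters rows before.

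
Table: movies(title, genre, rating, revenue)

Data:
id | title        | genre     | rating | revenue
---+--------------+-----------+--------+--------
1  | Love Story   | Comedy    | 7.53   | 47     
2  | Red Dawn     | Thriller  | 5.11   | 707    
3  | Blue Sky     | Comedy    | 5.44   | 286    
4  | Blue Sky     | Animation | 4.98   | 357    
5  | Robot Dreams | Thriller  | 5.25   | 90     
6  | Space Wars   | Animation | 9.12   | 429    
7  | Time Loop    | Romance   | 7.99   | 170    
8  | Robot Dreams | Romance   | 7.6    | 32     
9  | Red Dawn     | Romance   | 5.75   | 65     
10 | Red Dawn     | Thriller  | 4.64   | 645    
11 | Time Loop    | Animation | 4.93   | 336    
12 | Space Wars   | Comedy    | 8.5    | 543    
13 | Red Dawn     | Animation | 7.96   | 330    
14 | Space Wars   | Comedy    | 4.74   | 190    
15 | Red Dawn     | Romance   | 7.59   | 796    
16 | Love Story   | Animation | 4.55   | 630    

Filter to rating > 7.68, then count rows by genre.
SELECT genre, COUNT(*)
FROM movies
WHERE rating > 7.68
GROUP BY genre

Note: WHERE filters rows before grouping.

Result:
  Animation: 2
  Comedy: 1
  Romance: 1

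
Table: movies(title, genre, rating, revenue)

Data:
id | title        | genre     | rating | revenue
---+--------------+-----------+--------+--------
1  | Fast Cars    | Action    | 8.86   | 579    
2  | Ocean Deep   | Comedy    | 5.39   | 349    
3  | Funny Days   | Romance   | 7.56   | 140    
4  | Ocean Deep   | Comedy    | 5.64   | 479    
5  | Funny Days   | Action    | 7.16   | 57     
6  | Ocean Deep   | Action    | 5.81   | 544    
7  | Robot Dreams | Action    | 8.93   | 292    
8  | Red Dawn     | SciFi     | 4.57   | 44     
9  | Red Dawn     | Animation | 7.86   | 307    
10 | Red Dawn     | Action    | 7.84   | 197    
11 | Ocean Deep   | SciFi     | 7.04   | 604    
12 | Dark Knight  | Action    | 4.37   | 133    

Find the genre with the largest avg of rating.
SELECT genre, AVG(rating) as val
FROM movies
GROUP BY genre
ORDER BY val DESC
LIMIT 1

Result: Animation with avg(rating) = 7.86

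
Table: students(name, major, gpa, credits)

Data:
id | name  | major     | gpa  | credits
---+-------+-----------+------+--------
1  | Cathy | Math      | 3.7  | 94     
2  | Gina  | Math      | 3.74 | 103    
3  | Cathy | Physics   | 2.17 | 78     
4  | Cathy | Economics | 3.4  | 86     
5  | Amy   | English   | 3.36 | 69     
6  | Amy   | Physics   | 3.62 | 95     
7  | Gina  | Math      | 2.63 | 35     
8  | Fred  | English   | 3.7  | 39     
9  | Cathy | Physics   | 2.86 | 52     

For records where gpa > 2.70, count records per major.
SELECT major, COUNT(*)
FROM students
WHERE gpa > 2.70
GROUP BY major

Note: WHERE filters rows before grouping.

Result:
  Economics: 1
  English: 2
  Math: 2
  Physics: 2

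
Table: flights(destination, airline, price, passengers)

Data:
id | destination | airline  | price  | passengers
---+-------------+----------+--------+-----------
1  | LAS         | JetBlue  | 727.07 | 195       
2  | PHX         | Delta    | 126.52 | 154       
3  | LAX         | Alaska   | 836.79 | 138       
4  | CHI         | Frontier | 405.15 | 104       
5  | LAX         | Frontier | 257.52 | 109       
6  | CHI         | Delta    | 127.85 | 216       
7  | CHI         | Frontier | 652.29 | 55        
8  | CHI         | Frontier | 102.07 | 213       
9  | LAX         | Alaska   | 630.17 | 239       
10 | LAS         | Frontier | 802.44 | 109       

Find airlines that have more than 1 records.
SELECT airline, COUNT(*) as cnt
FROM flights
GROUP BY airline
HAVING COUNT(*) > 1

Result:
  Alaska: 2
  Delta: 2
  Frontier: 5

Note: HAVING filters groups after aggregation, WHERE filters rows before.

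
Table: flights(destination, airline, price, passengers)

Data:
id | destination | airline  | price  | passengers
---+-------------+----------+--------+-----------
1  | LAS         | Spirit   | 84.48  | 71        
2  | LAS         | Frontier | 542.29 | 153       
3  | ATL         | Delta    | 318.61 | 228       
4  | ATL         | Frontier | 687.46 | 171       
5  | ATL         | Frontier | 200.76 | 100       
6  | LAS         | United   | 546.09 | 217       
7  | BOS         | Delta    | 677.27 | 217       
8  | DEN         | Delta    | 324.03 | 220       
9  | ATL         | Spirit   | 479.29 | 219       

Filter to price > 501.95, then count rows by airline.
SELECT airline, COUNT(*)
FROM flights
WHERE price > 501.95
GROUP BY airline

Note: WHERE filters rows before grouping.

Result:
  Delta: 1
  Frontier: 2
  United: 1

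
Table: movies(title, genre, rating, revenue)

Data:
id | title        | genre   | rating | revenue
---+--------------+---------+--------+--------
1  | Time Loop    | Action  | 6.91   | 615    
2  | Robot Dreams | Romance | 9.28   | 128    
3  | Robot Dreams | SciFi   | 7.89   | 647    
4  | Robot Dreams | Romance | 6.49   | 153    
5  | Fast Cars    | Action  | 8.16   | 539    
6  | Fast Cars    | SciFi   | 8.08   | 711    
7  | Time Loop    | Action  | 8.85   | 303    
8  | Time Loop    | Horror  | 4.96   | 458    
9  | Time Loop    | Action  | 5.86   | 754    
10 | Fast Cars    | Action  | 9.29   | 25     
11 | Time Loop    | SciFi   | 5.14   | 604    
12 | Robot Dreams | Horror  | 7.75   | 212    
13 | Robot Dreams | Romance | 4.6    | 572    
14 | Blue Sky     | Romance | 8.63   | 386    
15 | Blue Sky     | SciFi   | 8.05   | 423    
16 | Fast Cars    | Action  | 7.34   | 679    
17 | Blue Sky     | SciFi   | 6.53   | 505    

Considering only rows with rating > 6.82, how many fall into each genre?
SELECT genre, COUNT(*)
FROM movies
WHERE rating > 6.82
GROUP BY genre

Note: WHERE filters rows before grouping.

Result:
  Action: 5
  Horror: 1
  Romance: 2
  SciFi: 3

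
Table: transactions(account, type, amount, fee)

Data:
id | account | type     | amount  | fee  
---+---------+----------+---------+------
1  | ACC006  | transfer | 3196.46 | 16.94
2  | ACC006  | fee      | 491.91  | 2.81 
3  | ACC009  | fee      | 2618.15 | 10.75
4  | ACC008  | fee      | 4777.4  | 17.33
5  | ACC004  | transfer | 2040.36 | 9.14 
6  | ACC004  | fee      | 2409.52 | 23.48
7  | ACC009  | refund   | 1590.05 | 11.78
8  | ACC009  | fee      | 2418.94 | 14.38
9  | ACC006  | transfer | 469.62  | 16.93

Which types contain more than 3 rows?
SELECT type, COUNT(*) as cnt
FROM transactions
GROUP BY type
HAVING COUNT(*) > 3

Result:
  fee: 5

Note: HAVING filters groups after aggregation, WHERE filters rows before.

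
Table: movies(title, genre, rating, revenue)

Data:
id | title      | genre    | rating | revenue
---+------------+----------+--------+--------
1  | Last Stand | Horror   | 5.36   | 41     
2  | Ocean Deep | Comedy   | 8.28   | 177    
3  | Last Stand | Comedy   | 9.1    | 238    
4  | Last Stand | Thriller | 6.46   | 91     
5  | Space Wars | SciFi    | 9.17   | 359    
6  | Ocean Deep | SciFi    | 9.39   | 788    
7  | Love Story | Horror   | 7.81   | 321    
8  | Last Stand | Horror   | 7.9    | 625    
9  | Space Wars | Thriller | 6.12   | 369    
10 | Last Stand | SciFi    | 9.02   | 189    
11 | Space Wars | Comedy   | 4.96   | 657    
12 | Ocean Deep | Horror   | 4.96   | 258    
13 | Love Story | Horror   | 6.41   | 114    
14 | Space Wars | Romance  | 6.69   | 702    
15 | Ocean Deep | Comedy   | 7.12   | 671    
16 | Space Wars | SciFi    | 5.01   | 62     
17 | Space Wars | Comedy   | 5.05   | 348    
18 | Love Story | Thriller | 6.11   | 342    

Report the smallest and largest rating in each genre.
SELECT genre, MIN(rating), MAX(rating)
FROM movies
GROUP BY genre

Result:
  Comedy: min=4.96, max=9.10
  Horror: min=4.96, max=7.90
  Romance: min=6.69, max=6.69
  SciFi: min=5.01, max=9.39
  Thriller: min=6.11, max=6.46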